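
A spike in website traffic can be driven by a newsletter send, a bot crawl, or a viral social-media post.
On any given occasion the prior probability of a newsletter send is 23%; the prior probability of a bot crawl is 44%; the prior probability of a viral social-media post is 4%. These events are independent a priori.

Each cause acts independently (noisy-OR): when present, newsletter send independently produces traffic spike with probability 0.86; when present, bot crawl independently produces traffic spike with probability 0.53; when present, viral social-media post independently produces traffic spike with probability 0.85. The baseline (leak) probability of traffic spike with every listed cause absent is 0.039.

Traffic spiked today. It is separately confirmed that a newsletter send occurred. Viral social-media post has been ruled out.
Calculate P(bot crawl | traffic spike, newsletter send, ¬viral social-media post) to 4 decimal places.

P(bot crawl | traffic spike, newsletter send, ¬viral social-media post) ≈ 0.4596

Under noisy-OR, P(traffic spike | causes) = 1 − (1−0.039)·∏(1−qᵢ) over the active causes.
Sum P(traffic spike|·) weighted by the priors over both values of bot crawl:
  P(traffic spike | newsletter send, ¬viral social-media post) = 0.86546×0.56 + 0.936766×0.44
        = 0.484658 + 0.412177 = 0.896835
Keeping only the bot crawl-present terms gives 0.412177, so
  P(bot crawl | traffic spike, newsletter send, ¬viral social-media post) = 0.412177 / 0.896835 ≈ 0.4596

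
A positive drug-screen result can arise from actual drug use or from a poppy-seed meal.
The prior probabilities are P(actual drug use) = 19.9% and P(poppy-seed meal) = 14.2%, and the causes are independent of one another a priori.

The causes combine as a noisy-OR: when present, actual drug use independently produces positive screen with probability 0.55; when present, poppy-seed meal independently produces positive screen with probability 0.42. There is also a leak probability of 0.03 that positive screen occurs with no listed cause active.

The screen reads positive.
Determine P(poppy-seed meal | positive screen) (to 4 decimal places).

P(poppy-seed meal | positive screen) ≈ 0.3775

Under noisy-OR, P(positive screen | causes) = 1 − (1−0.03)·∏(1−qᵢ) over the active causes.
P(positive screen) = 0.03·0.801·0.858 + 0.4374·0.801·0.142 + 0.5635·0.199·0.858 + 0.74683·0.199·0.142 = 0.020618 + 0.049751 + 0.096213 + 0.021104 = 0.187686
The poppy-seed meal-present share is 0.049751 + 0.021104 = 0.070855.
So P(poppy-seed meal | positive screen) = 0.070855/0.187686 ≈ 0.3775.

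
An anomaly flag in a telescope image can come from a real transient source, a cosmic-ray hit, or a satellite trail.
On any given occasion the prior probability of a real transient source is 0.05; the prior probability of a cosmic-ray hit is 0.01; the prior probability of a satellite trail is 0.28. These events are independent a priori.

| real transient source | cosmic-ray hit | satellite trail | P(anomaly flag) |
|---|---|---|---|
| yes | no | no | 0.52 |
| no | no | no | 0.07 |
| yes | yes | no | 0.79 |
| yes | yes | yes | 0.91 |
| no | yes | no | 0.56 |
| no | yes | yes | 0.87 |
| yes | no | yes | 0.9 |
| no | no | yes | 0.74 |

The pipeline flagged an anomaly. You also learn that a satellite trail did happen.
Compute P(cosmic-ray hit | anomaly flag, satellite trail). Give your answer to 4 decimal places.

Weight on cosmic-ray hit=true, given the evidence: 0.008265 + 0.000455 = 0.008720
Normalizer over all consistent configurations: 0.74×0.95×0.99 + 0.87×0.95×0.01 + 0.9×0.05×0.99 + 0.91×0.05×0.01 = 0.749240
P(cosmic-ray hit | anomaly flag, satellite trail) = 0.008720/0.749240 ≈ 0.0116

P(cosmic-ray hit | anomaly flag, satellite trail) ≈ 0.0116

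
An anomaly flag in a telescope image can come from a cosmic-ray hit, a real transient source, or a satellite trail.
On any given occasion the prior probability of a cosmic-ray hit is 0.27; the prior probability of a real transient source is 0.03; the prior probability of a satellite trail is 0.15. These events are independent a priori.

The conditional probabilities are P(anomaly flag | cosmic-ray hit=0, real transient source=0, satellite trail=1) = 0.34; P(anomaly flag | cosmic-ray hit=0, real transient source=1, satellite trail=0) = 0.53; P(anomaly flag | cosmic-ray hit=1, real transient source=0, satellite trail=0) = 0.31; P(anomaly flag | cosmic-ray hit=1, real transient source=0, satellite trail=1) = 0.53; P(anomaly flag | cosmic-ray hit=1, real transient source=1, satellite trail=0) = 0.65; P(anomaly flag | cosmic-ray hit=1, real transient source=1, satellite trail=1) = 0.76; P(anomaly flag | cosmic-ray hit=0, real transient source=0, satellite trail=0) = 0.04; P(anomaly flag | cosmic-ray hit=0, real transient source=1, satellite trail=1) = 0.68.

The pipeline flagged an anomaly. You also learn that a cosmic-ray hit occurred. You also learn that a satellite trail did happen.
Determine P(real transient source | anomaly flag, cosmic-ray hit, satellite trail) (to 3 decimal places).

P(anomaly flag | cosmic-ray hit, satellite trail) = 0.53×0.97 + 0.76×0.03 = 0.514100 + 0.022800 = 0.536900
The real transient source-present share is 0.76×0.03 = 0.022800.
P(real transient source | anomaly flag, cosmic-ray hit, satellite trail) = 0.022800 / 0.536900 ≈ 0.042

P(real transient source | anomaly flag, cosmic-ray hit, satellite trail) ≈ 0.042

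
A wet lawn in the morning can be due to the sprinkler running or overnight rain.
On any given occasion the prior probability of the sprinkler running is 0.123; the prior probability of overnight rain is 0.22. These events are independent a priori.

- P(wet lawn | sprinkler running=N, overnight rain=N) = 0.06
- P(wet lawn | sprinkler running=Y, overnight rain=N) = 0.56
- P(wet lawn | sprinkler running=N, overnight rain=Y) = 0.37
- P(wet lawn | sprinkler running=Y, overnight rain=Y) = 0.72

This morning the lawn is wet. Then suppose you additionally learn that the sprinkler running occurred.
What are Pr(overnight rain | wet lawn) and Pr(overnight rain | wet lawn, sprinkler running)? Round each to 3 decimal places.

Pr(overnight rain | wet lawn) ≈ 0.489; Pr(overnight rain | wet lawn, sprinkler running) ≈ 0.266

Sum P(wet lawn|·) weighted by the priors over the 4 (sprinkler running, overnight rain) configurations:
  P(wet lawn) = 0.06*0.877*0.78 + 0.37*0.877*0.22 + 0.56*0.123*0.78 + 0.72*0.123*0.22
        = 0.041044 + 0.071388 + 0.053726 + 0.019483 = 0.185641
Configurations with overnight rain contribute 0.090871, so
  P(overnight rain | wet lawn) = 0.090871 / 0.185641 ≈ 0.489

With the extra evidence:
Sum P(wet lawn|·) weighted by the priors over both values of overnight rain:
  P(wet lawn | sprinkler running) = 0.56*0.78 + 0.72*0.22
        = 0.436800 + 0.158400 = 0.595200
Configurations with overnight rain contribute 0.158400, so
  P(overnight rain | wet lawn, sprinkler running) = 0.158400 / 0.595200 ≈ 0.266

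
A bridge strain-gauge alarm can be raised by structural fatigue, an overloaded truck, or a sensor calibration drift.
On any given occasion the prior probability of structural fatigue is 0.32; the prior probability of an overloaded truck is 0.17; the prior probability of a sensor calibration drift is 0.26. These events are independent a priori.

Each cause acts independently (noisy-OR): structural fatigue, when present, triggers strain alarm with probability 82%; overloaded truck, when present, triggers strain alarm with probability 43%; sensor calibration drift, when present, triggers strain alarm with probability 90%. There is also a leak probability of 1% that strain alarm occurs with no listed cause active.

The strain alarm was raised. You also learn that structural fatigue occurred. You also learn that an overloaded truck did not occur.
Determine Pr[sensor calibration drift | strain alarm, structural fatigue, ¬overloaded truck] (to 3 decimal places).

Pr[sensor calibration drift | strain alarm, structural fatigue, ¬overloaded truck] ≈ 0.296

Under noisy-OR, P(strain alarm | causes) = 1 − (1−0.01)·∏(1−qᵢ) over the active causes.
P(strain alarm | structural fatigue, ¬overloaded truck) = 0.8218×0.74 + 0.98218×0.26 = 0.608132 + 0.255367 = 0.863499
Restricting to configurations with sensor calibration drift present: 0.98218×0.26 = 0.255367.
Hence the posterior is 0.255367/0.863499 ≈ 0.296.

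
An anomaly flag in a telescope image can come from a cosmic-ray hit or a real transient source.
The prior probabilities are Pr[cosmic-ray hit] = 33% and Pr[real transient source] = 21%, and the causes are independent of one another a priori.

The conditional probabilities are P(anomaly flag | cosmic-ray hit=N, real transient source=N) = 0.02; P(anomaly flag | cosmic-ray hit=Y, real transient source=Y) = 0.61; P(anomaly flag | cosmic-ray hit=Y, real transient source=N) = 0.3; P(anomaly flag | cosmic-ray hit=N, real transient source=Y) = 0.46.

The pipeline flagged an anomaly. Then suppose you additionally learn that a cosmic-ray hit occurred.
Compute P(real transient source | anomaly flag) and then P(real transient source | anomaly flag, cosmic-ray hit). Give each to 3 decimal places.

P(real transient source | anomaly flag) ≈ 0.546; P(real transient source | anomaly flag, cosmic-ray hit) ≈ 0.351

P(anomaly flag) = 0.02×0.67×0.79 + 0.46×0.67×0.21 + 0.3×0.33×0.79 + 0.61×0.33×0.21 = 0.010586 + 0.064722 + 0.078210 + 0.042273 = 0.195791
Restricting to configurations with real transient source present: 0.064722 + 0.042273 = 0.106995.
So P(real transient source | anomaly flag) = 0.106995/0.195791 ≈ 0.546.

Now condition on the additional information:
P(anomaly flag | cosmic-ray hit) = 0.3*0.79 + 0.61*0.21 = 0.237000 + 0.128100 = 0.365100
The real transient source-present share is 0.61*0.21 = 0.128100.
P(real transient source | anomaly flag, cosmic-ray hit) = 0.128100 / 0.365100 ≈ 0.351
— cosmic-ray hit explains away the evidence for real transient source.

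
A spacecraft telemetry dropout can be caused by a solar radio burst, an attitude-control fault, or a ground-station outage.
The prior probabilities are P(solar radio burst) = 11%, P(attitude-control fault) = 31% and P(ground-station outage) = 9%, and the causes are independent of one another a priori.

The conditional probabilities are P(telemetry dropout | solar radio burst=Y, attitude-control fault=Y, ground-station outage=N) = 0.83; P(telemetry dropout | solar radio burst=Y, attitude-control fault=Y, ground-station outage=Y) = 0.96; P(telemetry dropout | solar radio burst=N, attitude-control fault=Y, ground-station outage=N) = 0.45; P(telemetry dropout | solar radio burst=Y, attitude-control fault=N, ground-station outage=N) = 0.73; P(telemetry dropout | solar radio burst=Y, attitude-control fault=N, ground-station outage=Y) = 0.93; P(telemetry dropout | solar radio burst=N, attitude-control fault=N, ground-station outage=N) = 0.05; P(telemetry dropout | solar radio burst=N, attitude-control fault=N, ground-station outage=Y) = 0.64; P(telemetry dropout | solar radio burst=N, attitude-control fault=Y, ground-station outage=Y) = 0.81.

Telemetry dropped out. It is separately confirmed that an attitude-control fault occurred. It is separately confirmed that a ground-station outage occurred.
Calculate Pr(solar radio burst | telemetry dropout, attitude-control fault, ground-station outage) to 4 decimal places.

Pr(solar radio burst | telemetry dropout, attitude-control fault, ground-station outage) ≈ 0.1278

P(telemetry dropout | attitude-control fault, ground-station outage) = 0.81×0.89 + 0.96×0.11 = 0.720900 + 0.105600 = 0.826500
The solar radio burst-present share is 0.96×0.11 = 0.105600.
P(solar radio burst | telemetry dropout, attitude-control fault, ground-station outage) = 0.105600 / 0.826500 ≈ 0.1278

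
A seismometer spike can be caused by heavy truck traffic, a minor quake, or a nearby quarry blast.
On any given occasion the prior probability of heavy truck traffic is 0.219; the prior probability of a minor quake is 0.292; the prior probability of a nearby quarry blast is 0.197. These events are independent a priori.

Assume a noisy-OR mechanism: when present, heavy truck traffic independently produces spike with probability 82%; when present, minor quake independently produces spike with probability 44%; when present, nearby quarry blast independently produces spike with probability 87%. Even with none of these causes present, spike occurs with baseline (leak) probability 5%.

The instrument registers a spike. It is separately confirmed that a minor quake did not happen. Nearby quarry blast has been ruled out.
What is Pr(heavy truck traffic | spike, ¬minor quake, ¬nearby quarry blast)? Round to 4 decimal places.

Under noisy-OR, P(spike | causes) = 1 − (1−0.05)·∏(1−qᵢ) over the active causes.
P(spike | ¬minor quake, ¬nearby quarry blast) = 0.05·0.781 + 0.829·0.219 = 0.039050 + 0.181551 = 0.220601
The heavy truck traffic-present share is 0.829·0.219 = 0.181551.
So P(heavy truck traffic | spike, ¬minor quake, ¬nearby quarry blast) = 0.181551/0.220601 ≈ 0.8230.

Pr(heavy truck traffic | spike, ¬minor quake, ¬nearby quarry blast) ≈ 0.8230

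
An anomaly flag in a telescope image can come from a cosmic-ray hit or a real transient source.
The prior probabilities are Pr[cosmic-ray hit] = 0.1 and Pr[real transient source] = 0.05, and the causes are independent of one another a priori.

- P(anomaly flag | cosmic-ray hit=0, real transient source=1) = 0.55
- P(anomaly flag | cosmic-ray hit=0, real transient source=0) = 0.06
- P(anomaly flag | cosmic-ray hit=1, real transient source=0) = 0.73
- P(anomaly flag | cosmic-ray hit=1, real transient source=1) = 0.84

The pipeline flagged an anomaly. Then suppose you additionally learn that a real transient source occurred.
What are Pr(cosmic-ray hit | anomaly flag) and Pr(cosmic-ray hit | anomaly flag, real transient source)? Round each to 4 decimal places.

Pr(cosmic-ray hit | anomaly flag) ≈ 0.4916; Pr(cosmic-ray hit | anomaly flag, real transient source) ≈ 0.1451

P(anomaly flag) = 0.06*0.9*0.95 + 0.55*0.9*0.05 + 0.73*0.1*0.95 + 0.84*0.1*0.05 = 0.051300 + 0.024750 + 0.069350 + 0.004200 = 0.149600
Of this, 0.073550 comes from 0.069350 + 0.004200 (the cosmic-ray hit=true cases).
P(cosmic-ray hit | anomaly flag) = 0.073550 / 0.149600 ≈ 0.4916

Now also conditioning on real transient source=true:
Numerator (weight on configurations with cosmic-ray hit): 0.84*0.1 = 0.084000
The normalizing constant is 0.55*0.9 + 0.84*0.1 = 0.579000
P(cosmic-ray hit | anomaly flag, real transient source) = 0.084000/0.579000 ≈ 0.1451
The drop from 0.4916 to 0.1451 is the explaining-away (discounting) effect.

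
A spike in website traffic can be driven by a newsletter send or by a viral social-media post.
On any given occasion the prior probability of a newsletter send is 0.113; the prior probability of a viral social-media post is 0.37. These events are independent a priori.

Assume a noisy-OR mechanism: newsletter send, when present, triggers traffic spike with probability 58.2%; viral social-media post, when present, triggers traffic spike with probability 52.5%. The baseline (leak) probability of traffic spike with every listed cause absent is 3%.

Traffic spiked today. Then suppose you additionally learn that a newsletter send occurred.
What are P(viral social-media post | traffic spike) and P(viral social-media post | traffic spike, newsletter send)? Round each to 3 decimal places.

Under noisy-OR, P(traffic spike | causes) = 1 − (1−0.03)·∏(1−qᵢ) over the active causes.
Weight on viral social-media post=true, given the evidence: 0.176976 + 0.033758 = 0.210734
Denominator P(traffic spike): 0.03×0.887×0.63 + 0.53925×0.887×0.37 + 0.59454×0.113×0.63 + 0.807407×0.113×0.37 = 0.269823
P(viral social-media post | traffic spike) = 0.210734/0.269823 ≈ 0.781

With the extra evidence:
For the numerator, keep only viral social-media post=true terms: 0.807407×0.37 = 0.298741
The normalizing constant is 0.59454×0.63 + 0.807407×0.37 = 0.673301
P(viral social-media post | traffic spike, newsletter send) = 0.298741/0.673301 ≈ 0.444

P(viral social-media post | traffic spike) ≈ 0.781; P(viral social-media post | traffic spike, newsletter send) ≈ 0.444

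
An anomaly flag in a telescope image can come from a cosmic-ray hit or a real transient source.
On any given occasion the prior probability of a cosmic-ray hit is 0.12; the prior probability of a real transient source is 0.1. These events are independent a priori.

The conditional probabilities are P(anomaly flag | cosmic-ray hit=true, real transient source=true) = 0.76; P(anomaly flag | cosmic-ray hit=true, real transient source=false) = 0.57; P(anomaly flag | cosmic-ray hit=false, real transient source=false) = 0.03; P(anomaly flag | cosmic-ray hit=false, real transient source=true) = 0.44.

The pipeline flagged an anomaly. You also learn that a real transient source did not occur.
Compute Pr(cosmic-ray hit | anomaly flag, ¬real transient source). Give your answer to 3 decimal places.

Pr(cosmic-ray hit | anomaly flag, ¬real transient source) ≈ 0.722

Enumerate both values of cosmic-ray hit and weight by the priors:
  P(anomaly flag | ¬real transient source) = 0.03·0.88 + 0.57·0.12
        = 0.026400 + 0.068400 = 0.094800
Configurations with cosmic-ray hit contribute 0.068400, so
  P(cosmic-ray hit | anomaly flag, ¬real transient source) = 0.068400 / 0.094800 ≈ 0.722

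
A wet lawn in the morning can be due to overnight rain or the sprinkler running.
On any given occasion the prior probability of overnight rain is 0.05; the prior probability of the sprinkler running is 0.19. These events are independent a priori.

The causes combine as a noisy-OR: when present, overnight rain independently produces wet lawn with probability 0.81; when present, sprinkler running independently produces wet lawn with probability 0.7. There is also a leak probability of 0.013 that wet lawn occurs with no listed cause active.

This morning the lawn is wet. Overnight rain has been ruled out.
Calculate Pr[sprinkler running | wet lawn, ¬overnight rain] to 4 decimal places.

Under noisy-OR, P(wet lawn | causes) = 1 − (1−0.013)·∏(1−qᵢ) over the active causes.
Weight on sprinkler running=true, given the evidence: 0.7039×0.19 = 0.133741
The normalizing constant is 0.013×0.81 + 0.7039×0.19 = 0.144271
Posterior = 0.133741 / 0.144271 ≈ 0.9270

Pr[sprinkler running | wet lawn, ¬overnight rain] ≈ 0.9270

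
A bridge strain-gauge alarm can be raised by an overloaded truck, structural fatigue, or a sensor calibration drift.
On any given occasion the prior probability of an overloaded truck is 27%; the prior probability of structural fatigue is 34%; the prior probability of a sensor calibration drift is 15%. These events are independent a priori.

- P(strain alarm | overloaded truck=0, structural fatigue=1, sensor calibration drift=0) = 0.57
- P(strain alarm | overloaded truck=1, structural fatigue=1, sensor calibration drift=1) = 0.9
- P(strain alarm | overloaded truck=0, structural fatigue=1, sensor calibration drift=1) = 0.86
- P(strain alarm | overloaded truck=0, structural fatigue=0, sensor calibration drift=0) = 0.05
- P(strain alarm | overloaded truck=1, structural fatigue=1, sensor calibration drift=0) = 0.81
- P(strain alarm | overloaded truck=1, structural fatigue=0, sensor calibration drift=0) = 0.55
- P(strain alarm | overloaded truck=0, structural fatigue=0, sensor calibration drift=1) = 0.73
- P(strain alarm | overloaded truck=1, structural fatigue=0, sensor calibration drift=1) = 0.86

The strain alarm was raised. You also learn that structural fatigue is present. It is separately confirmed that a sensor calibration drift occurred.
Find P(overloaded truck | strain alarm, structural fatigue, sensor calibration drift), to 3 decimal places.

P(overloaded truck | strain alarm, structural fatigue, sensor calibration drift) ≈ 0.279

P(strain alarm | structural fatigue, sensor calibration drift) = 0.86×0.73 + 0.9×0.27 = 0.627800 + 0.243000 = 0.870800
The overloaded truck-present share is 0.9×0.27 = 0.243000.
Hence the posterior is 0.243000/0.870800 ≈ 0.279.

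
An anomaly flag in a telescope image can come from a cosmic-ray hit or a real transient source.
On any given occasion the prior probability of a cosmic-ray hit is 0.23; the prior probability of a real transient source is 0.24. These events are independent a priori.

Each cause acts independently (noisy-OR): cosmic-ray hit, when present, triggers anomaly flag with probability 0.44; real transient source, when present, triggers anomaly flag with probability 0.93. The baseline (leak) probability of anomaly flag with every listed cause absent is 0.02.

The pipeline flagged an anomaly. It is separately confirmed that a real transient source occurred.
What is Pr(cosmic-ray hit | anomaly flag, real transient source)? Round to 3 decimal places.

Pr(cosmic-ray hit | anomaly flag, real transient source) ≈ 0.236

Under noisy-OR, P(anomaly flag | causes) = 1 − (1−0.02)·∏(1−qᵢ) over the active causes.
Sum P(anomaly flag|·) weighted by the priors over both values of cosmic-ray hit:
  P(anomaly flag | real transient source) = 0.9314*0.77 + 0.961584*0.23
        = 0.717178 + 0.221164 = 0.938342
Keeping only the cosmic-ray hit-present terms gives 0.221164, so
  P(cosmic-ray hit | anomaly flag, real transient source) = 0.221164 / 0.938342 ≈ 0.236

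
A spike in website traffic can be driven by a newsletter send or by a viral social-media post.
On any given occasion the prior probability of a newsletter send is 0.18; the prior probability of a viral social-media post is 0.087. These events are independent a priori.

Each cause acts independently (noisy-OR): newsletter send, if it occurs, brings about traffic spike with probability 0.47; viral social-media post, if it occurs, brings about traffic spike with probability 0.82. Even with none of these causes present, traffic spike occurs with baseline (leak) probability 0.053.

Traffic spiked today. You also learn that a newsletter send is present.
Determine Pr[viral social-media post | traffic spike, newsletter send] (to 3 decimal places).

Under noisy-OR, P(traffic spike | causes) = 1 − (1−0.053)·∏(1−qᵢ) over the active causes.
Enumerate both values of viral social-media post and weight by the priors:
  P(traffic spike | newsletter send) = 0.49809*0.913 + 0.909656*0.087
        = 0.454756 + 0.079140 = 0.533896
Configurations with viral social-media post contribute 0.079140, so
  P(viral social-media post | traffic spike, newsletter send) = 0.079140 / 0.533896 ≈ 0.148

Pr[viral social-media post | traffic spike, newsletter send] ≈ 0.148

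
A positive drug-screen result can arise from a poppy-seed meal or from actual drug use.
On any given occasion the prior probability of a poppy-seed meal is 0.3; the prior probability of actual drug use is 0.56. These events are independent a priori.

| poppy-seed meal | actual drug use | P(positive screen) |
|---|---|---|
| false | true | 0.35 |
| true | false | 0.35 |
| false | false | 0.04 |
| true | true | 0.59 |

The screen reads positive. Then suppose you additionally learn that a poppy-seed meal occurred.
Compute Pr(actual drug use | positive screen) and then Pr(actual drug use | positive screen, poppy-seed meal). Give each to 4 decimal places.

Pr(actual drug use | positive screen) ≈ 0.8015; Pr(actual drug use | positive screen, poppy-seed meal) ≈ 0.6821

Weight on actual drug use=true, given the evidence: 0.137200 + 0.099120 = 0.236320
Normalizer over all consistent configurations: 0.04·0.7·0.44 + 0.35·0.7·0.56 + 0.35·0.3·0.44 + 0.59·0.3·0.56 = 0.294840
P(actual drug use | positive screen) = 0.236320/0.294840 ≈ 0.8015

Now also conditioning on poppy-seed meal=true:
Sum P(positive screen|·) weighted by the priors over both values of actual drug use:
  P(positive screen | poppy-seed meal) = 0.35·0.44 + 0.59·0.56
        = 0.154000 + 0.330400 = 0.484400
The terms with actual drug use present sum to 0.330400, so
  P(actual drug use | positive screen, poppy-seed meal) = 0.330400 / 0.484400 ≈ 0.6821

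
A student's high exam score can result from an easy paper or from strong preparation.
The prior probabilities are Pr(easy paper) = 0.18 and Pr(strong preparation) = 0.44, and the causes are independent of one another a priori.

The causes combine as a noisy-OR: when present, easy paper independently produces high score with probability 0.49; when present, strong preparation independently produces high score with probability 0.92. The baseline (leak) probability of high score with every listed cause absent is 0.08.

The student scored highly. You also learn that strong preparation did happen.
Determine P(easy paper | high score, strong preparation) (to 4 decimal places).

P(easy paper | high score, strong preparation) ≈ 0.1857

Under noisy-OR, P(high score | causes) = 1 − (1−0.08)·∏(1−qᵢ) over the active causes.
P(high score | strong preparation) = 0.9264*0.82 + 0.962464*0.18 = 0.759648 + 0.173244 = 0.932892
Restricting to configurations with easy paper present: 0.962464*0.18 = 0.173244.
Hence the posterior is 0.173244/0.932892 ≈ 0.1857.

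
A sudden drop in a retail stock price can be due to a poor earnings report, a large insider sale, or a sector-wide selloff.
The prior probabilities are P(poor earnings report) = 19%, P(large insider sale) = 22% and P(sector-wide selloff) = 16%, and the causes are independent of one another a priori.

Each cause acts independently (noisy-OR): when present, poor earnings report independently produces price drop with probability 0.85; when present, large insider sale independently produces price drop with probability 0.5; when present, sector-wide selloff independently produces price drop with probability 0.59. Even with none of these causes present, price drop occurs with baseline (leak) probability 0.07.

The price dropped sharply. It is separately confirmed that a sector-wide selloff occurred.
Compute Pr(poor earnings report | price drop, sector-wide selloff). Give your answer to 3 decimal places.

Pr(poor earnings report | price drop, sector-wide selloff) ≈ 0.252

Under noisy-OR, P(price drop | causes) = 1 − (1−0.07)·∏(1−qᵢ) over the active causes.
Enumerate the 4 (poor earnings report, large insider sale) configurations and weight by the priors:
  P(price drop | sector-wide selloff) = 0.6187×0.81×0.78 + 0.80935×0.81×0.22 + 0.942805×0.19×0.78 + 0.971402×0.19×0.22
        = 0.390895 + 0.144226 + 0.139724 + 0.040605 = 0.715450
Keeping only the poor earnings report-present terms gives 0.180329, so
  P(poor earnings report | price drop, sector-wide selloff) = 0.180329 / 0.715450 ≈ 0.252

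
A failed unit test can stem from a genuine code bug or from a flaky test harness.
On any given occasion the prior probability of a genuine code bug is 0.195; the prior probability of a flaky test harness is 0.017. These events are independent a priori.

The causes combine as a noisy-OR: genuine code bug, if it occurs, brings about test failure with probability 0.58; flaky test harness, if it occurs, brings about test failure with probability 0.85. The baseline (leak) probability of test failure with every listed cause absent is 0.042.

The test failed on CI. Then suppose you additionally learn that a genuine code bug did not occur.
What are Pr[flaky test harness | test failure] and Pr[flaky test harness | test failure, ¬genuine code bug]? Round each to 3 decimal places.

Pr[flaky test harness | test failure] ≈ 0.091; Pr[flaky test harness | test failure, ¬genuine code bug] ≈ 0.261

Under noisy-OR, P(test failure | causes) = 1 − (1−0.042)·∏(1−qᵢ) over the active causes.
P(test failure) = 0.042*0.805*0.983 + 0.8563*0.805*0.017 + 0.59764*0.195*0.983 + 0.939646*0.195*0.017 = 0.033235 + 0.011718 + 0.114559 + 0.003115 = 0.162627
Restricting to configurations with flaky test harness present: 0.011718 + 0.003115 = 0.014833.
Hence the posterior is 0.014833/0.162627 ≈ 0.091.

Now condition on the additional information:
P(test failure | ¬genuine code bug) = 0.042*0.983 + 0.8563*0.017 = 0.041286 + 0.014557 = 0.055843
Of this, 0.014557 comes from 0.8563*0.017 (the flaky test harness=true cases).
Hence the posterior is 0.014557/0.055843 ≈ 0.261.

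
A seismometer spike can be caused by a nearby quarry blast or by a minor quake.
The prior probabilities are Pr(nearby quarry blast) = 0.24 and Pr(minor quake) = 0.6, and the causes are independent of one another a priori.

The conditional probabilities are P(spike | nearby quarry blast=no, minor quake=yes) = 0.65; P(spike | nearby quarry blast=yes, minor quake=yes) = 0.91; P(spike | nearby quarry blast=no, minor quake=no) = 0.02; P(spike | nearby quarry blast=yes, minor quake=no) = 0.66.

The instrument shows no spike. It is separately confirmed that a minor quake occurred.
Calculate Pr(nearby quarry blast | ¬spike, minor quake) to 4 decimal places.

Numerator (weight on configurations with nearby quarry blast): 0.09·0.24 = 0.021600
Denominator P(¬spike | minor quake): 0.35·0.76 + 0.09·0.24 = 0.287600
Posterior = 0.021600 / 0.287600 ≈ 0.0751

Pr(nearby quarry blast | ¬spike, minor quake) ≈ 0.0751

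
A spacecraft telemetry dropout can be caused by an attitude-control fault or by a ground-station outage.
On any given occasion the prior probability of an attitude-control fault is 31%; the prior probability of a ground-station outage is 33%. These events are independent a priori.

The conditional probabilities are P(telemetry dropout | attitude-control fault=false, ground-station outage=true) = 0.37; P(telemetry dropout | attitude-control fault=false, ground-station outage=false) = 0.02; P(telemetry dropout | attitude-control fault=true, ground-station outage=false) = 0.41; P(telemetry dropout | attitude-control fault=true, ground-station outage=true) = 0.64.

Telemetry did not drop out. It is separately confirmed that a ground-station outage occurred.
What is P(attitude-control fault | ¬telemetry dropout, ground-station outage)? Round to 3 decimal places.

P(¬telemetry dropout | ground-station outage) = 0.63*0.69 + 0.36*0.31 = 0.434700 + 0.111600 = 0.546300
The attitude-control fault-present share is 0.36*0.31 = 0.111600.
Hence the posterior is 0.111600/0.546300 ≈ 0.204.

P(attitude-control fault | ¬telemetry dropout, ground-station outage) ≈ 0.204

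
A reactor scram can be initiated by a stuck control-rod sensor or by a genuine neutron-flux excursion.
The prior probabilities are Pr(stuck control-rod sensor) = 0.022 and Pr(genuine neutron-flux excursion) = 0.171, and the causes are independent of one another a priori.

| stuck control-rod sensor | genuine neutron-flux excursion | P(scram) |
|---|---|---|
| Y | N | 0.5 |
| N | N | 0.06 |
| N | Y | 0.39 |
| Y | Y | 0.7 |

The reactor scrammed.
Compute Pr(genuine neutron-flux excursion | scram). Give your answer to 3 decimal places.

Pr(genuine neutron-flux excursion | scram) ≈ 0.540

Enumerate the 4 (stuck control-rod sensor, genuine neutron-flux excursion) configurations and weight by the priors:
  P(scram) = 0.06·0.978·0.829 + 0.39·0.978·0.171 + 0.5·0.022·0.829 + 0.7·0.022·0.171
        = 0.048646 + 0.065223 + 0.009119 + 0.002633 = 0.125621
Configurations with genuine neutron-flux excursion contribute 0.067856, so
  P(genuine neutron-flux excursion | scram) = 0.067856 / 0.125621 ≈ 0.540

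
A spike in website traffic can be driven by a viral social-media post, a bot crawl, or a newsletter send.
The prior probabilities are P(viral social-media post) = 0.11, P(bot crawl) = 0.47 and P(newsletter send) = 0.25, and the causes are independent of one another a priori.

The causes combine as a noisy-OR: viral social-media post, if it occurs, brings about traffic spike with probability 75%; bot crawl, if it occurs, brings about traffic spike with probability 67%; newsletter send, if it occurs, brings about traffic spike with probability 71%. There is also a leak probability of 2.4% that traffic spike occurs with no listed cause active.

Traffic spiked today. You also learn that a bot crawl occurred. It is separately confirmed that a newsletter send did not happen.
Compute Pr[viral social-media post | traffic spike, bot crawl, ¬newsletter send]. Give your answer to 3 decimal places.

Pr[viral social-media post | traffic spike, bot crawl, ¬newsletter send] ≈ 0.144

Under noisy-OR, P(traffic spike | causes) = 1 − (1−0.024)·∏(1−qᵢ) over the active causes.
Sum P(traffic spike|·) weighted by the priors over both values of viral social-media post:
  P(traffic spike | bot crawl, ¬newsletter send) = 0.67792·0.89 + 0.91948·0.11
        = 0.603349 + 0.101143 = 0.704492
Configurations with viral social-media post contribute 0.101143, so
  P(viral social-media post | traffic spike, bot crawl, ¬newsletter send) = 0.101143 / 0.704492 ≈ 0.144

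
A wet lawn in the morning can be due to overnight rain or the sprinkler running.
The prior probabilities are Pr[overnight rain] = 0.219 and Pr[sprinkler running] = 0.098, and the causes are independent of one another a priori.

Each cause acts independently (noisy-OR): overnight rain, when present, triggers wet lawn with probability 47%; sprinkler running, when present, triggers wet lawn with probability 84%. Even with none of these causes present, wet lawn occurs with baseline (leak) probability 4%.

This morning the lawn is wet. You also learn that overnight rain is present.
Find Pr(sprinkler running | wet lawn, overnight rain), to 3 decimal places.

Pr(sprinkler running | wet lawn, overnight rain) ≈ 0.169

Under noisy-OR, P(wet lawn | causes) = 1 − (1−0.04)·∏(1−qᵢ) over the active causes.
Numerator (weight on configurations with sprinkler running): 0.918592×0.098 = 0.090022
The normalizing constant is 0.4912×0.902 + 0.918592×0.098 = 0.533084
Posterior = 0.090022 / 0.533084 ≈ 0.169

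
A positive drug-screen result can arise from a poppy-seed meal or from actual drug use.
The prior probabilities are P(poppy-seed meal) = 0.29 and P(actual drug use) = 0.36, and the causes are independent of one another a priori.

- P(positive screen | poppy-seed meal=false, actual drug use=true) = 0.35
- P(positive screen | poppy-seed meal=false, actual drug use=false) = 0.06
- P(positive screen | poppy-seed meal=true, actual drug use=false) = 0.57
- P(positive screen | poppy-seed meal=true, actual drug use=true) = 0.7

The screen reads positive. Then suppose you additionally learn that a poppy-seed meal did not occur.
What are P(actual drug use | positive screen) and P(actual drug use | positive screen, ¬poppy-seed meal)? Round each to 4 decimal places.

Enumerate the 4 (poppy-seed meal, actual drug use) configurations and weight by the priors:
  P(positive screen) = 0.06×0.71×0.64 + 0.35×0.71×0.36 + 0.57×0.29×0.64 + 0.7×0.29×0.36
        = 0.027264 + 0.089460 + 0.105792 + 0.073080 = 0.295596
The terms with actual drug use present sum to 0.162540, so
  P(actual drug use | positive screen) = 0.162540 / 0.295596 ≈ 0.5499

With the extra evidence:
For the numerator, keep only actual drug use=true terms: 0.35*0.36 = 0.126000
The normalizing constant is 0.06*0.64 + 0.35*0.36 = 0.164400
P(actual drug use | positive screen, ¬poppy-seed meal) = 0.126000/0.164400 ≈ 0.7664

P(actual drug use | positive screen) ≈ 0.5499; P(actual drug use | positive screen, ¬poppy-seed meal) ≈ 0.7664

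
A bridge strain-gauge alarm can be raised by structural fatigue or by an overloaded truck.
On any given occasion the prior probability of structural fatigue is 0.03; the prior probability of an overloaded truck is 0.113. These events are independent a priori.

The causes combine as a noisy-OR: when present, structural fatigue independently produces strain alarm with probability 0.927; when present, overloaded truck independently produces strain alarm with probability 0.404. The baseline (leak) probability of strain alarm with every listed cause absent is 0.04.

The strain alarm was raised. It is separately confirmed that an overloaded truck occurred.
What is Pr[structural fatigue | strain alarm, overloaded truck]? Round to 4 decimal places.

Pr[structural fatigue | strain alarm, overloaded truck] ≈ 0.0648

Under noisy-OR, P(strain alarm | causes) = 1 − (1−0.04)·∏(1−qᵢ) over the active causes.
Sum P(strain alarm|·) weighted by the priors over both values of structural fatigue:
  P(strain alarm | overloaded truck) = 0.42784*0.97 + 0.958232*0.03
        = 0.415005 + 0.028747 = 0.443752
Keeping only the structural fatigue-present terms gives 0.028747, so
  P(structural fatigue | strain alarm, overloaded truck) = 0.028747 / 0.443752 ≈ 0.0648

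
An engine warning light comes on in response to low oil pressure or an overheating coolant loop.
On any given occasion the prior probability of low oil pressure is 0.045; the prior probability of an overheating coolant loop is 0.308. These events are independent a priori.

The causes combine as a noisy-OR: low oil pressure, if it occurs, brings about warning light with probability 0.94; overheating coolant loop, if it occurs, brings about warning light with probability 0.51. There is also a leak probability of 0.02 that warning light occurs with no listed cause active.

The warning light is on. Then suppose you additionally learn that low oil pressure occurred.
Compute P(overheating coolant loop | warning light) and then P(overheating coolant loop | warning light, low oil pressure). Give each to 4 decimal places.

P(overheating coolant loop | warning light) ≈ 0.7964; P(overheating coolant loop | warning light, low oil pressure) ≈ 0.3147

Under noisy-OR, P(warning light | causes) = 1 − (1−0.02)·∏(1−qᵢ) over the active causes.
P(warning light) = 0.02×0.955×0.692 + 0.5198×0.955×0.308 + 0.9412×0.045×0.692 + 0.971188×0.045×0.308 = 0.013217 + 0.152894 + 0.029309 + 0.013461 = 0.208881
The overheating coolant loop-present share is 0.152894 + 0.013461 = 0.166355.
So P(overheating coolant loop | warning light) = 0.166355/0.208881 ≈ 0.7964.

Now also conditioning on low oil pressure=true:
P(warning light | low oil pressure) = 0.9412×0.692 + 0.971188×0.308 = 0.651310 + 0.299126 = 0.950436
Of this, 0.299126 comes from 0.971188×0.308 (the overheating coolant loop=true cases).
P(overheating coolant loop | warning light, low oil pressure) = 0.299126 / 0.950436 ≈ 0.3147
The drop from 0.7964 to 0.3147 is the explaining-away (discounting) effect.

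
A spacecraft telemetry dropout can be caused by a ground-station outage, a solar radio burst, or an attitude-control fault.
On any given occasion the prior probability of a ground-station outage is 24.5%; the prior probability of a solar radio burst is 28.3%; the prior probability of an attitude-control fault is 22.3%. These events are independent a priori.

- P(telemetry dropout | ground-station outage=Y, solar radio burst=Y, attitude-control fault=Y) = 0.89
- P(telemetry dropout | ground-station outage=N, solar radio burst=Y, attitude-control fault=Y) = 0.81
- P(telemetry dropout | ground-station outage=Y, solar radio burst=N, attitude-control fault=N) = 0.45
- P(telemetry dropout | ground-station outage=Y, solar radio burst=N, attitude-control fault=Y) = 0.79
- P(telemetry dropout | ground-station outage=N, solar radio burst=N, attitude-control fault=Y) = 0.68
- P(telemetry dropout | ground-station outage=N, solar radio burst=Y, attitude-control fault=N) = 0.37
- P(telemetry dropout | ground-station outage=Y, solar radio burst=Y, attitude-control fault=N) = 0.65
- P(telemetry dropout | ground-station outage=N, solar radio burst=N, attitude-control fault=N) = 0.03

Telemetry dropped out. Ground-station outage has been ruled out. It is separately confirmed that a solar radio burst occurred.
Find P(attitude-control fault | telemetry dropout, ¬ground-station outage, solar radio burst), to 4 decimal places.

P(attitude-control fault | telemetry dropout, ¬ground-station outage, solar radio burst) ≈ 0.3859

P(telemetry dropout | ¬ground-station outage, solar radio burst) = 0.37×0.777 + 0.81×0.223 = 0.287490 + 0.180630 = 0.468120
Restricting to configurations with attitude-control fault present: 0.81×0.223 = 0.180630.
So P(attitude-control fault | telemetry dropout, ¬ground-station outage, solar radio burst) = 0.180630/0.468120 ≈ 0.3859.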